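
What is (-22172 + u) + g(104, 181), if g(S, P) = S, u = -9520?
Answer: -31588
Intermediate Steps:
(-22172 + u) + g(104, 181) = (-22172 - 9520) + 104 = -31692 + 104 = -31588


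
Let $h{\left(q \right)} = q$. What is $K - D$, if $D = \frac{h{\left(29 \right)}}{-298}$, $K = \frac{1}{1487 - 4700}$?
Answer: $\frac{92879}{957474} \approx 0.097004$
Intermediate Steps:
$K = - \frac{1}{3213}$ ($K = \frac{1}{-3213} = - \frac{1}{3213} \approx -0.00031124$)
$D = - \frac{29}{298}$ ($D = \frac{29}{-298} = 29 \left(- \frac{1}{298}\right) = - \frac{29}{298} \approx -0.097315$)
$K - D = - \frac{1}{3213} - - \frac{29}{298} = - \frac{1}{3213} + \frac{29}{298} = \frac{92879}{957474}$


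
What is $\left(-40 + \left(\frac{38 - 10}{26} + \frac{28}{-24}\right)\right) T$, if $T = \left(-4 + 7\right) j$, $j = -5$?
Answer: $\frac{15635}{26} \approx 601.35$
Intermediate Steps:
$T = -15$ ($T = \left(-4 + 7\right) \left(-5\right) = 3 \left(-5\right) = -15$)
$\left(-40 + \left(\frac{38 - 10}{26} + \frac{28}{-24}\right)\right) T = \left(-40 + \left(\frac{38 - 10}{26} + \frac{28}{-24}\right)\right) \left(-15\right) = \left(-40 + \left(\left(38 - 10\right) \frac{1}{26} + 28 \left(- \frac{1}{24}\right)\right)\right) \left(-15\right) = \left(-40 + \left(28 \cdot \frac{1}{26} - \frac{7}{6}\right)\right) \left(-15\right) = \left(-40 + \left(\frac{14}{13} - \frac{7}{6}\right)\right) \left(-15\right) = \left(-40 - \frac{7}{78}\right) \left(-15\right) = \left(- \frac{3127}{78}\right) \left(-15\right) = \frac{15635}{26}$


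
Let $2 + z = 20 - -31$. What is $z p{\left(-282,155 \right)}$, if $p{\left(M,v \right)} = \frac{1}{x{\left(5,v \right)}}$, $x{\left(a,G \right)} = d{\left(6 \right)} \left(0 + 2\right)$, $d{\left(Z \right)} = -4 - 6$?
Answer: $- \frac{49}{20} \approx -2.45$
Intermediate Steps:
$d{\left(Z \right)} = -10$ ($d{\left(Z \right)} = -4 - 6 = -10$)
$x{\left(a,G \right)} = -20$ ($x{\left(a,G \right)} = - 10 \left(0 + 2\right) = \left(-10\right) 2 = -20$)
$p{\left(M,v \right)} = - \frac{1}{20}$ ($p{\left(M,v \right)} = \frac{1}{-20} = - \frac{1}{20}$)
$z = 49$ ($z = -2 + \left(20 - -31\right) = -2 + \left(20 + 31\right) = -2 + 51 = 49$)
$z p{\left(-282,155 \right)} = 49 \left(- \frac{1}{20}\right) = - \frac{49}{20}$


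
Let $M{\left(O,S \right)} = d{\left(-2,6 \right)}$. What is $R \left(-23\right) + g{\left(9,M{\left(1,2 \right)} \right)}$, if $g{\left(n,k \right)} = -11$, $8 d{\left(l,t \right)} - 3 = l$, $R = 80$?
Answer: $-1851$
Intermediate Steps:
$d{\left(l,t \right)} = \frac{3}{8} + \frac{l}{8}$
$M{\left(O,S \right)} = \frac{1}{8}$ ($M{\left(O,S \right)} = \frac{3}{8} + \frac{1}{8} \left(-2\right) = \frac{3}{8} - \frac{1}{4} = \frac{1}{8}$)
$R \left(-23\right) + g{\left(9,M{\left(1,2 \right)} \right)} = 80 \left(-23\right) - 11 = -1840 - 11 = -1851$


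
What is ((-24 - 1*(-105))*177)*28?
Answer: 401436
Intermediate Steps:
((-24 - 1*(-105))*177)*28 = ((-24 + 105)*177)*28 = (81*177)*28 = 14337*28 = 401436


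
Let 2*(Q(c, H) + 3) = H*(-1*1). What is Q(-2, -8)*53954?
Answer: 53954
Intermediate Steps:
Q(c, H) = -3 - H/2 (Q(c, H) = -3 + (H*(-1*1))/2 = -3 + (H*(-1))/2 = -3 + (-H)/2 = -3 - H/2)
Q(-2, -8)*53954 = (-3 - ½*(-8))*53954 = (-3 + 4)*53954 = 1*53954 = 53954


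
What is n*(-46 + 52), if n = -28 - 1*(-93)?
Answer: 390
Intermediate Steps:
n = 65 (n = -28 + 93 = 65)
n*(-46 + 52) = 65*(-46 + 52) = 65*6 = 390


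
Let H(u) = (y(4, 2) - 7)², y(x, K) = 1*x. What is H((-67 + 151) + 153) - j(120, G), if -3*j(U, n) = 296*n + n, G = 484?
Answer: 47925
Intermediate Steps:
y(x, K) = x
H(u) = 9 (H(u) = (4 - 7)² = (-3)² = 9)
j(U, n) = -99*n (j(U, n) = -(296*n + n)/3 = -99*n)
H((-67 + 151) + 153) - j(120, G) = 9 - (-99)*484 = 9 - 1*(-47916) = 9 + 47916 = 47925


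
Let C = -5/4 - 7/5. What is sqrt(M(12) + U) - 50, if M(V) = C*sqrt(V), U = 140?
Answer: -50 + sqrt(14000 - 530*sqrt(3))/10 ≈ -38.562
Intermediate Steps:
C = -53/20 (C = -5*1/4 - 7*1/5 = -5/4 - 7/5 = -53/20 ≈ -2.6500)
M(V) = -53*sqrt(V)/20
sqrt(M(12) + U) - 50 = sqrt(-53*sqrt(3)/10 + 140) - 50 = sqrt(140 - 53*sqrt(3)/10) - 50 = -50 + sqrt(140 - 53*sqrt(3)/10)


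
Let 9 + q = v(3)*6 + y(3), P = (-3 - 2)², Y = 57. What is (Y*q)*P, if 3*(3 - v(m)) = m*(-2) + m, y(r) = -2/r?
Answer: 20425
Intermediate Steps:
P = 25 (P = (-5)² = 25)
v(m) = 3 + m/3 (v(m) = 3 - (m*(-2) + m)/3 = 3 - (-2*m + m)/3 = 3 - (-1)*m/3 = 3 + m/3)
q = 43/3 (q = -9 + ((3 + (⅓)*3)*6 - 2/3) = -9 + ((3 + 1)*6 - 2*⅓) = -9 + (4*6 - ⅔) = -9 + (24 - ⅔) = -9 + 70/3 = 43/3 ≈ 14.333)
(Y*q)*P = (57*(43/3))*25 = 817*25 = 20425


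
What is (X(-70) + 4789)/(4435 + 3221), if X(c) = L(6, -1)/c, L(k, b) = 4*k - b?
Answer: 22347/35728 ≈ 0.62548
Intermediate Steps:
L(k, b) = -b + 4*k
X(c) = 25/c (X(c) = (-1*(-1) + 4*6)/c = (1 + 24)/c = 25/c)
(X(-70) + 4789)/(4435 + 3221) = (25/(-70) + 4789)/(4435 + 3221) = (25*(-1/70) + 4789)/7656 = (-5/14 + 4789)*(1/7656) = (67041/14)*(1/7656) = 22347/35728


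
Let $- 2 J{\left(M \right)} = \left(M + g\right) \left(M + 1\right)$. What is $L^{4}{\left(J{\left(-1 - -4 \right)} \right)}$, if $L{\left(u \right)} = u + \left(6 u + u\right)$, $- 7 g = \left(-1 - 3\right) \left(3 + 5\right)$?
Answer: $\frac{517110562816}{2401} \approx 2.1537 \cdot 10^{8}$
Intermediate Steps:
$g = \frac{32}{7}$ ($g = - \frac{\left(-1 - 3\right) \left(3 + 5\right)}{7} = - \frac{\left(-4\right) 8}{7} = \left(- \frac{1}{7}\right) \left(-32\right) = \frac{32}{7} \approx 4.5714$)
$J{\left(M \right)} = - \frac{\left(1 + M\right) \left(\frac{32}{7} + M\right)}{2}$ ($J{\left(M \right)} = - \frac{\left(M + \frac{32}{7}\right) \left(M + 1\right)}{2} = - \frac{\left(\frac{32}{7} + M\right) \left(1 + M\right)}{2} = - \frac{\left(1 + M\right) \left(\frac{32}{7} + M\right)}{2}$)
$L{\left(u \right)} = 8 u$ ($L{\left(u \right)} = u + 7 u = 8 u$)
$L^{4}{\left(J{\left(-1 - -4 \right)} \right)} = \left(8 \left(- \frac{16}{7} - \frac{39 \left(-1 - -4\right)}{14} - \frac{\left(-1 - -4\right)^{2}}{2}\right)\right)^{4} = \left(8 \left(- \frac{16}{7} - \frac{39 \left(-1 + 4\right)}{14} - \frac{\left(-1 + 4\right)^{2}}{2}\right)\right)^{4} = \left(8 \left(- \frac{16}{7} - \frac{117}{14} - \frac{3^{2}}{2}\right)\right)^{4} = \left(8 \left(- \frac{16}{7} - \frac{117}{14} - \frac{9}{2}\right)\right)^{4} = \left(8 \left(- \frac{106}{7}\right)\right)^{4} = \left(- \frac{848}{7}\right)^{4} = \frac{517110562816}{2401}$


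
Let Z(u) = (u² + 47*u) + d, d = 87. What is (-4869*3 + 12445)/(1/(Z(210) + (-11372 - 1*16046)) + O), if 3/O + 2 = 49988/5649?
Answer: -2228293211420/451489823 ≈ -4935.4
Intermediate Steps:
Z(u) = 87 + u² + 47*u (Z(u) = (u² + 47*u) + 87 = 87 + u² + 47*u)
O = 16947/38690 (O = 3/(-2 + 49988/5649) = 3/(38690/5649) = 3*(5649/38690) = 16947/38690 ≈ 0.43802)
(-4869*3 + 12445)/(1/(Z(210) + (-11372 - 1*16046)) + O) = (-4869*3 + 12445)/(1/((87 + 210² + 47*210) + (-11372 - 1*16046)) + 16947/38690) = (-14607 + 12445)/(1/((87 + 44100 + 9870) + (-11372 - 16046)) + 16947/38690) = -2162/(1/(54057 - 27418) + 16947/38690) = -2162/(1/26639 + 16947/38690) = -2162/451489823/1030662910 = -2162*1030662910/451489823 = -2228293211420/451489823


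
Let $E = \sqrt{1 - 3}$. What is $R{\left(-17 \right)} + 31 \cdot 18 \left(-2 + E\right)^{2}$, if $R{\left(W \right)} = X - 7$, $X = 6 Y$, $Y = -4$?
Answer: $1085 - 2232 i \sqrt{2} \approx 1085.0 - 3156.5 i$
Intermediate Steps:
$E = i \sqrt{2}$ ($E = \sqrt{-2} = i \sqrt{2} \approx 1.4142 i$)
$X = -24$ ($X = 6 \left(-4\right) = -24$)
$R{\left(W \right)} = -31$ ($R{\left(W \right)} = -24 - 7 = -31$)
$R{\left(-17 \right)} + 31 \cdot 18 \left(-2 + E\right)^{2} = -31 + 31 \cdot 18 \left(-2 + i \sqrt{2}\right)^{2} = -31 + 558 \left(-2 + i \sqrt{2}\right)^{2}$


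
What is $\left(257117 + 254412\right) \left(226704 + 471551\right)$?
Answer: $357177681895$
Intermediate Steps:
$\left(257117 + 254412\right) \left(226704 + 471551\right) = 511529 \cdot 698255 = 357177681895$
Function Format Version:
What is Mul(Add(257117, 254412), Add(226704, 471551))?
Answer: 357177681895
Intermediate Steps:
Mul(Add(257117, 254412), Add(226704, 471551)) = Mul(511529, 698255) = 357177681895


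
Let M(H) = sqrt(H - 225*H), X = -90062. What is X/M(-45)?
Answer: -6433*sqrt(70)/60 ≈ -897.04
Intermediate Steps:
M(H) = 4*sqrt(14)*sqrt(-H) (M(H) = sqrt(-224*H) = 4*sqrt(14)*sqrt(-H))
X/M(-45) = -90062*sqrt(70)/840 = -6433*sqrt(70)/60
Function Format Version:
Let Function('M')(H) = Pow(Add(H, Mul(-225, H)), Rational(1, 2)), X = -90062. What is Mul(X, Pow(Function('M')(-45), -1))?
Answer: Mul(Rational(-6433, 60), Pow(70, Rational(1, 2))) ≈ -897.04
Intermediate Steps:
Function('M')(H) = Mul(4, Pow(14, Rational(1, 2)), Pow(Mul(-1, H), Rational(1, 2))) (Function('M')(H) = Pow(Mul(-224, H), Rational(1, 2)) = Mul(4, Pow(14, Rational(1, 2)), Pow(Mul(-1, H), Rational(1, 2))))
Mul(X, Pow(Function('M')(-45), -1)) = Mul(-90062, Pow(Mul(4, Pow(14, Rational(1, 2)), Pow(Mul(-1, -45), Rational(1, 2))), -1)) = Mul(-90062, Pow(Mul(4, Pow(14, Rational(1, 2)), Pow(45, Rational(1, 2))), -1)) = Mul(-90062, Pow(Mul(4, Pow(14, Rational(1, 2)), Mul(3, Pow(5, Rational(1, 2)))), -1)) = Mul(-90062, Pow(Mul(12, Pow(70, Rational(1, 2))), -1)) = Mul(-90062, Mul(Rational(1, 840), Pow(70, Rational(1, 2)))) = Mul(Rational(-6433, 60), Pow(70, Rational(1, 2)))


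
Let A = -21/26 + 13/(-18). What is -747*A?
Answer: 14857/13 ≈ 1142.8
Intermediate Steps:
A = -179/117 (A = -21*1/26 + 13*(-1/18) = -21/26 - 13/18 = -179/117 ≈ -1.5299)
-747*A = -747*(-179/117) = 14857/13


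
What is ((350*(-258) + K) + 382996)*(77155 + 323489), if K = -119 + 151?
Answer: 117279716832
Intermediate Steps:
K = 32
((350*(-258) + K) + 382996)*(77155 + 323489) = ((350*(-258) + 32) + 382996)*(77155 + 323489) = ((-90300 + 32) + 382996)*400644 = (-90268 + 382996)*400644 = 292728*400644 = 117279716832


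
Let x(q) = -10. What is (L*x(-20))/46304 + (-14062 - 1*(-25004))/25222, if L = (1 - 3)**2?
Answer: 31603093/72992468 ≈ 0.43296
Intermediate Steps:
L = 4 (L = (-2)**2 = 4)
(L*x(-20))/46304 + (-14062 - 1*(-25004))/25222 = (4*(-10))/46304 + (-14062 - 1*(-25004))/25222 = -40*1/46304 + (-14062 + 25004)*(1/25222) = -5/5788 + 10942*(1/25222) = -5/5788 + 5471/12611 = 31603093/72992468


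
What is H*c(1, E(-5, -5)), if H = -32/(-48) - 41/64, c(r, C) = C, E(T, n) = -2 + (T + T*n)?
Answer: 15/32 ≈ 0.46875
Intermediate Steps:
E(T, n) = -2 + T + T*n
H = 5/192 (H = -32*(-1/48) - 41*1/64 = ⅔ - 41/64 = 5/192 ≈ 0.026042)
H*c(1, E(-5, -5)) = 5*(-2 - 5 - 5*(-5))/192 = 5*(-2 - 5 + 25)/192 = (5/192)*18 = 15/32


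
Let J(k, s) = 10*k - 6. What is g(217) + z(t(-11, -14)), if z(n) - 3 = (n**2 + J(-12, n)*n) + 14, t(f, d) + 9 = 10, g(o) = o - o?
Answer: -108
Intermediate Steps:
g(o) = 0
t(f, d) = 1 (t(f, d) = -9 + 10 = 1)
J(k, s) = -6 + 10*k
z(n) = 17 + n**2 - 126*n (z(n) = 3 + ((n**2 + (-6 + 10*(-12))*n) + 14) = 3 + ((n**2 + (-6 - 120)*n) + 14) = 3 + ((n**2 - 126*n) + 14) = 3 + (14 + n**2 - 126*n) = 17 + n**2 - 126*n)
g(217) + z(t(-11, -14)) = 0 + (17 + 1**2 - 126*1) = 0 + (17 + 1 - 126) = 0 - 108 = -108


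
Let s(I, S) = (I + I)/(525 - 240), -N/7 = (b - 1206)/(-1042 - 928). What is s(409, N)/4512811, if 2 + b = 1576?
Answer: 818/1286151135 ≈ 6.3601e-7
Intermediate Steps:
b = 1574 (b = -2 + 1576 = 1574)
N = 1288/985 (N = -7*(1574 - 1206)/(-1042 - 928) = -2576/(-1970) = -2576*(-1)/1970 = -7*(-184/985) = 1288/985 ≈ 1.3076)
s(I, S) = 2*I/285 (s(I, S) = (2*I)/285 = (2*I)*(1/285) = 2*I/285)
s(409, N)/4512811 = ((2/285)*409)/4512811 = (818/285)*(1/4512811) = 818/1286151135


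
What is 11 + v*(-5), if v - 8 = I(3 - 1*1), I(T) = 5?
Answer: -54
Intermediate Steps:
v = 13 (v = 8 + 5 = 13)
11 + v*(-5) = 11 + 13*(-5) = 11 - 65 = -54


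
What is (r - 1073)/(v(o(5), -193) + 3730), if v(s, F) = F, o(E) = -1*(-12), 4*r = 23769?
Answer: 19477/14148 ≈ 1.3767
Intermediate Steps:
r = 23769/4 (r = (¼)*23769 = 23769/4 ≈ 5942.3)
o(E) = 12
(r - 1073)/(v(o(5), -193) + 3730) = (23769/4 - 1073)/(-193 + 3730) = (19477/4)/3537 = (19477/4)*(1/3537) = 19477/14148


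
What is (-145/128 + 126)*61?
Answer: 974963/128 ≈ 7616.9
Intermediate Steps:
(-145/128 + 126)*61 = (15983/128)*61 = 974963/128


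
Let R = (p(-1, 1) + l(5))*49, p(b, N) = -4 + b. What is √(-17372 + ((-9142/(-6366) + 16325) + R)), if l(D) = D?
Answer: I*√10593119490/3183 ≈ 32.335*I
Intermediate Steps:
R = 0 (R = ((-4 - 1) + 5)*49 = (-5 + 5)*49 = 0*49 = 0)
√(-17372 + ((-9142/(-6366) + 16325) + R)) = √(-17372 + ((-9142/(-6366) + 16325) + 0)) = √(-17372 + ((-9142*(-1/6366) + 16325) + 0)) = √(-17372 + ((4571/3183 + 16325) + 0)) = √(-17372 + (51967046/3183 + 0)) = √(-17372 + 51967046/3183) = √(-3328030/3183) = I*√10593119490/3183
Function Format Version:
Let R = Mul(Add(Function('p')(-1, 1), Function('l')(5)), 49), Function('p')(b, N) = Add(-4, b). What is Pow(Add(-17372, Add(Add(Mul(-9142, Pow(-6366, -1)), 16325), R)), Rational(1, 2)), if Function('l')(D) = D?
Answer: Mul(Rational(1, 3183), I, Pow(10593119490, Rational(1, 2))) ≈ Mul(32.335, I)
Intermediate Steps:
R = 0 (R = Mul(Add(Add(-4, -1), 5), 49) = Mul(Add(-5, 5), 49) = Mul(0, 49) = 0)
Pow(Add(-17372, Add(Add(Mul(-9142, Pow(-6366, -1)), 16325), R)), Rational(1, 2)) = Pow(Add(-17372, Add(Add(Mul(-9142, Pow(-6366, -1)), 16325), 0)), Rational(1, 2)) = Pow(Add(-17372, Add(Add(Mul(-9142, Rational(-1, 6366)), 16325), 0)), Rational(1, 2)) = Pow(Add(-17372, Add(Add(Rational(4571, 3183), 16325), 0)), Rational(1, 2)) = Pow(Add(-17372, Add(Rational(51967046, 3183), 0)), Rational(1, 2)) = Pow(Add(-17372, Rational(51967046, 3183)), Rational(1, 2)) = Pow(Rational(-3328030, 3183), Rational(1, 2)) = Mul(Rational(1, 3183), I, Pow(10593119490, Rational(1, 2)))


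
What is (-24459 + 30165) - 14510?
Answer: -8804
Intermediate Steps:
(-24459 + 30165) - 14510 = 5706 - 14510 = -8804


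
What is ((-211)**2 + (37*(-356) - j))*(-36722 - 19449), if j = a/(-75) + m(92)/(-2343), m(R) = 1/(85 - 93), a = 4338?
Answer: -826682380073029/468600 ≈ -1.7642e+9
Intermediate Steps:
m(R) = -1/8 (m(R) = 1/(-8) = -1/8)
j = -27103799/468600 (j = 4338/(-75) - 1/8/(-2343) = 4338*(-1/75) - 1/8*(-1/2343) = -1446/25 + 1/18744 = -27103799/468600 ≈ -57.840)
((-211)**2 + (37*(-356) - j))*(-36722 - 19449) = ((-211)**2 + (37*(-356) - 1*(-27103799/468600)))*(-36722 - 19449) = (44521 + (-13172 + 27103799/468600))*(-56171) = (44521 - 6145295401/468600)*(-56171) = (14717245199/468600)*(-56171) = -826682380073029/468600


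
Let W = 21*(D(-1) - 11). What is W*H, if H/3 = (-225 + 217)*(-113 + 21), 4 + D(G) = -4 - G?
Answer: -834624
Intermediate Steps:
D(G) = -8 - G (D(G) = -4 + (-4 - G) = -8 - G)
W = -378 (W = 21*((-8 - 1*(-1)) - 11) = 21*((-8 + 1) - 11) = 21*(-7 - 11) = 21*(-18) = -378)
H = 2208 (H = 3*((-225 + 217)*(-113 + 21)) = 3*(-8*(-92)) = 3*736 = 2208)
W*H = -378*2208 = -834624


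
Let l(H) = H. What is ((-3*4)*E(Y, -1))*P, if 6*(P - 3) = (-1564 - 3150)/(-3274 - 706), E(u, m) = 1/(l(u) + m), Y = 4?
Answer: -38177/2985 ≈ -12.790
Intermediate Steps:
E(u, m) = 1/(m + u) (E(u, m) = 1/(u + m) = 1/(m + u))
P = 38177/11940 (P = 3 + ((-1564 - 3150)/(-3274 - 706))/6 = 3 + (-4714/(-3980))/6 = 3 + (-4714*(-1/3980))/6 = 3 + (1/6)*(2357/1990) = 3 + 2357/11940 = 38177/11940 ≈ 3.1974)
((-3*4)*E(Y, -1))*P = ((-3*4)/(-1 + 4))*(38177/11940) = -12/3*(38177/11940) = -12*1/3*(38177/11940) = -4*38177/11940 = -38177/2985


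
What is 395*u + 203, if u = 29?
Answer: 11658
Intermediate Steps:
395*u + 203 = 395*29 + 203 = 11455 + 203 = 11658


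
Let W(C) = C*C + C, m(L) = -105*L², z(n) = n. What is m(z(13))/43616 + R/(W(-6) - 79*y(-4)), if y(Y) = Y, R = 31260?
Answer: 678648195/7545568 ≈ 89.940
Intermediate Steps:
W(C) = C + C² (W(C) = C² + C = C + C²)
m(z(13))/43616 + R/(W(-6) - 79*y(-4)) = -105*13²/43616 + 31260/(-6*(1 - 6) - 79*(-4)) = -105*169*(1/43616) + 31260/(-6*(-5) + 316) = -17745*1/43616 + 31260/(30 + 316) = -17745/43616 + 31260/346 = -17745/43616 + 31260*(1/346) = -17745/43616 + 15630/173 = 678648195/7545568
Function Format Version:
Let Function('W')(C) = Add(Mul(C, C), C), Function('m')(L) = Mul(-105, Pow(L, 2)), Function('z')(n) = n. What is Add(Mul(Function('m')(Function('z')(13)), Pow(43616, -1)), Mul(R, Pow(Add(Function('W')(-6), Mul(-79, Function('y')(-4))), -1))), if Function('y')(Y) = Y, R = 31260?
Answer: Rational(678648195, 7545568) ≈ 89.940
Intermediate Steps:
Function('W')(C) = Add(C, Pow(C, 2)) (Function('W')(C) = Add(Pow(C, 2), C) = Add(C, Pow(C, 2)))
Add(Mul(Function('m')(Function('z')(13)), Pow(43616, -1)), Mul(R, Pow(Add(Function('W')(-6), Mul(-79, Function('y')(-4))), -1))) = Add(Mul(Mul(-105, Pow(13, 2)), Pow(43616, -1)), Mul(31260, Pow(Add(Mul(-6, Add(1, -6)), Mul(-79, -4)), -1))) = Add(Mul(Mul(-105, 169), Rational(1, 43616)), Mul(31260, Pow(Add(Mul(-6, -5), 316), -1))) = Add(Mul(-17745, Rational(1, 43616)), Mul(31260, Pow(Add(30, 316), -1))) = Add(Rational(-17745, 43616), Mul(31260, Pow(346, -1))) = Add(Rational(-17745, 43616), Mul(31260, Rational(1, 346))) = Add(Rational(-17745, 43616), Rational(15630, 173)) = Rational(678648195, 7545568)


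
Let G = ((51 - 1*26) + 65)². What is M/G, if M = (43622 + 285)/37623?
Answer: 43907/304746300 ≈ 0.00014408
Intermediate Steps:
M = 43907/37623 (M = 43907*(1/37623) = 43907/37623 ≈ 1.1670)
G = 8100 (G = ((51 - 26) + 65)² = (25 + 65)² = 90² = 8100)
M/G = (43907/37623)/8100 = (43907/37623)*(1/8100) = 43907/304746300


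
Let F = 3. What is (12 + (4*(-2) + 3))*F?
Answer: 21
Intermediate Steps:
(12 + (4*(-2) + 3))*F = (12 + (4*(-2) + 3))*3 = (12 + (-8 + 3))*3 = (12 - 5)*3 = 7*3 = 21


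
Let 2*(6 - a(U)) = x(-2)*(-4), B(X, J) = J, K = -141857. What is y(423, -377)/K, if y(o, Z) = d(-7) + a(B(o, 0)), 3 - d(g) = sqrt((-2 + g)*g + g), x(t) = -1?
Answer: -7/141857 + 2*sqrt(14)/141857 ≈ 3.4071e-6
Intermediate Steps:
a(U) = 4 (a(U) = 6 - (-1)*(-4)/2 = 6 - 1/2*4 = 6 - 2 = 4)
d(g) = 3 - sqrt(g + g*(-2 + g)) (d(g) = 3 - sqrt((-2 + g)*g + g) = 3 - sqrt(g*(-2 + g) + g) = 3 - sqrt(g + g*(-2 + g)))
y(o, Z) = 7 - 2*sqrt(14) (y(o, Z) = (3 - sqrt(-7*(-1 - 7))) + 4 = (3 - sqrt(-7*(-8))) + 4 = (3 - sqrt(56)) + 4 = (3 - 2*sqrt(14)) + 4 = 7 - 2*sqrt(14))
y(423, -377)/K = (7 - 2*sqrt(14))/(-141857) = (7 - 2*sqrt(14))*(-1/141857) = -7/141857 + 2*sqrt(14)/141857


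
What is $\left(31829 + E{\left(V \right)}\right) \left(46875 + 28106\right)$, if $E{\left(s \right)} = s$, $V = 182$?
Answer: $2400216791$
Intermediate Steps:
$\left(31829 + E{\left(V \right)}\right) \left(46875 + 28106\right) = \left(31829 + 182\right) \left(46875 + 28106\right) = 32011 \cdot 74981 = 2400216791$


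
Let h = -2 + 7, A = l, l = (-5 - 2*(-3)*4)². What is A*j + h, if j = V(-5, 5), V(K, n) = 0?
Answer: 5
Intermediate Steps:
j = 0
l = 361 (l = (-5 + 6*4)² = (-5 + 24)² = 19² = 361)
A = 361
h = 5
A*j + h = 361*0 + 5 = 0 + 5 = 5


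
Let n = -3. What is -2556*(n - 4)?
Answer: 17892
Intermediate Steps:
-2556*(n - 4) = -2556*(-3 - 4) = -2556*(-7) = 17892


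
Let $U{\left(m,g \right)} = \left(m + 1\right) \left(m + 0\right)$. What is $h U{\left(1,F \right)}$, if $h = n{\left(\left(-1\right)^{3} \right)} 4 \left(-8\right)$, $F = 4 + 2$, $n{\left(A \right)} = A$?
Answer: $64$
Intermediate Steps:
$F = 6$
$h = 32$ ($h = \left(-1\right)^{3} \cdot 4 \left(-8\right) = \left(-1\right) 4 \left(-8\right) = \left(-4\right) \left(-8\right) = 32$)
$U{\left(m,g \right)} = m \left(1 + m\right)$ ($U{\left(m,g \right)} = \left(1 + m\right) m = m \left(1 + m\right)$)
$h U{\left(1,F \right)} = 32 \cdot 1 \left(1 + 1\right) = 32 \cdot 1 \cdot 2 = 32 \cdot 2 = 64$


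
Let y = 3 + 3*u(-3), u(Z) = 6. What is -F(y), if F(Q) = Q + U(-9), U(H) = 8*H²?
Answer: -669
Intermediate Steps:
y = 21 (y = 3 + 3*6 = 3 + 18 = 21)
F(Q) = 648 + Q (F(Q) = Q + 8*(-9)² = Q + 8*81 = Q + 648 = 648 + Q)
-F(y) = -(648 + 21) = -1*669 = -669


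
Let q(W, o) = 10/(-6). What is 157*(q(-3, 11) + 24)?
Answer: 10519/3 ≈ 3506.3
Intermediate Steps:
q(W, o) = -5/3 (q(W, o) = 10*(-1/6) = -5/3)
157*(q(-3, 11) + 24) = 157*(-5/3 + 24) = 157*(67/3) = 10519/3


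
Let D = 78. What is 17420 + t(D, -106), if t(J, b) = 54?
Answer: 17474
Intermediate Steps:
17420 + t(D, -106) = 17420 + 54 = 17474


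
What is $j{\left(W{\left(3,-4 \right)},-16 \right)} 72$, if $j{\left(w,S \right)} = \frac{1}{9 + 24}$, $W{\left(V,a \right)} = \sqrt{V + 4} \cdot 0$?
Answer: $\frac{24}{11} \approx 2.1818$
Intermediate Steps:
$W{\left(V,a \right)} = 0$ ($W{\left(V,a \right)} = \sqrt{4 + V} 0 = 0$)
$j{\left(w,S \right)} = \frac{1}{33}$
$j{\left(W{\left(3,-4 \right)},-16 \right)} 72 = \frac{1}{33} \cdot 72 = \frac{24}{11}$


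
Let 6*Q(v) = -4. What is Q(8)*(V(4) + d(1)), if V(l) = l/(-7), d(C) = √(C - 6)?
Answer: 8/21 - 2*I*√5/3 ≈ 0.38095 - 1.4907*I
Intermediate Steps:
Q(v) = -⅔ (Q(v) = (⅙)*(-4) = -⅔)
d(C) = √(-6 + C)
V(l) = -l/7 (V(l) = l*(-⅐) = -l/7)
Q(8)*(V(4) + d(1)) = -2*(-⅐*4 + √(-6 + 1))/3 = -2*(-4/7 + √(-5))/3 = -2*(-4/7 + I*√5)/3 = 8/21 - 2*I*√5/3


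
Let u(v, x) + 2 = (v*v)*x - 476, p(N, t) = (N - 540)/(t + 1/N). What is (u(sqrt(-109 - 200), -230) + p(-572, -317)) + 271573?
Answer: 62043704689/181325 ≈ 3.4217e+5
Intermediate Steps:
p(N, t) = (-540 + N)/(t + 1/N)
u(v, x) = -478 + x*v**2 (u(v, x) = -2 + ((v*v)*x - 476) = -2 + (v**2*x - 476) = -2 + (x*v**2 - 476) = -2 + (-476 + x*v**2) = -478 + x*v**2)
(u(sqrt(-109 - 200), -230) + p(-572, -317)) + 271573 = ((-478 - 230*(sqrt(-109 - 200))**2) - 572*(-540 - 572)/(1 - 572*(-317))) + 271573 = ((-478 - 230*(sqrt(-309))**2) - 572*(-1112)/(1 + 181324)) + 271573 = ((-478 - 230*(I*sqrt(309))**2) - 572*(-1112)/181325) + 271573 = ((-478 - 230*(-309)) - 572*1/181325*(-1112)) + 271573 = ((-478 + 71070) + 636064/181325) + 271573 = (70592 + 636064/181325) + 271573 = 12800730464/181325 + 271573 = 62043704689/181325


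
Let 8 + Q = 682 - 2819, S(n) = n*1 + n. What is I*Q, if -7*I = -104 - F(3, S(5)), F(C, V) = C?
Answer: -229515/7 ≈ -32788.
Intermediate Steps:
S(n) = 2*n (S(n) = n + n = 2*n)
Q = -2145 (Q = -8 + (682 - 2819) = -8 - 2137 = -2145)
I = 107/7 (I = -(-104 - 1*3)/7 = -(-104 - 3)/7 = -⅐*(-107) = 107/7 ≈ 15.286)
I*Q = (107/7)*(-2145) = -229515/7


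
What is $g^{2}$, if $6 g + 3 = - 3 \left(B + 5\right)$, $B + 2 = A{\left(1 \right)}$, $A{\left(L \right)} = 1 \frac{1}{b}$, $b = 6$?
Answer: $\frac{625}{144} \approx 4.3403$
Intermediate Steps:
$A{\left(L \right)} = \frac{1}{6}$ ($A{\left(L \right)} = 1 \cdot \frac{1}{6} = \frac{1}{6}$)
$B = - \frac{11}{6}$ ($B = -2 + \frac{1}{6} = - \frac{11}{6} \approx -1.8333$)
$g = - \frac{25}{12}$ ($g = - \frac{1}{2} + \frac{\left(-3\right) \left(- \frac{11}{6} + 5\right)}{6} = - \frac{1}{2} + \frac{\left(-3\right) \frac{19}{6}}{6} = - \frac{1}{2} + \frac{1}{6} \left(- \frac{19}{2}\right) = - \frac{1}{2} - \frac{19}{12} = - \frac{25}{12} \approx -2.0833$)
$g^{2} = \left(- \frac{25}{12}\right)^{2} = \frac{625}{144}$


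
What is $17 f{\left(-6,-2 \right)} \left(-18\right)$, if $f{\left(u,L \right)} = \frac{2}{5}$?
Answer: $- \frac{612}{5} \approx -122.4$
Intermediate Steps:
$f{\left(u,L \right)} = \frac{2}{5}$ ($f{\left(u,L \right)} = 2 \cdot \frac{1}{5} = \frac{2}{5}$)
$17 f{\left(-6,-2 \right)} \left(-18\right) = 17 \cdot \frac{2}{5} \left(-18\right) = \frac{34}{5} \left(-18\right) = - \frac{612}{5}$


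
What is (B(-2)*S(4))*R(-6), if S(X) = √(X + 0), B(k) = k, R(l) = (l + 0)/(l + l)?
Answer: -2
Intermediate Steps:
R(l) = ½ (R(l) = l/((2*l)) = l*(1/(2*l)) = ½)
S(X) = √X
(B(-2)*S(4))*R(-6) = -2*√4*(½) = -2*2*(½) = -4*½ = -2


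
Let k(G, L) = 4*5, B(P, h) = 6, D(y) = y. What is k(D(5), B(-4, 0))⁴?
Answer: 160000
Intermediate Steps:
k(G, L) = 20
k(D(5), B(-4, 0))⁴ = 20⁴ = 160000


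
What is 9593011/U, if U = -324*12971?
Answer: -9593011/4202604 ≈ -2.2826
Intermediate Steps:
U = -4202604
9593011/U = 9593011/(-4202604) = 9593011*(-1/4202604) = -9593011/4202604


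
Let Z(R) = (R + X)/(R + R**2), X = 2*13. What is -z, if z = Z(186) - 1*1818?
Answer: 31616732/17391 ≈ 1818.0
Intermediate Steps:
X = 26
Z(R) = (26 + R)/(R + R**2) (Z(R) = (R + 26)/(R + R**2) = (26 + R)/(R + R**2))
z = -31616732/17391 (z = (26 + 186)/(186*(1 + 186)) - 1*1818 = (1/186)*212/187 - 1818 = (1/186)*(1/187)*212 - 1818 = 106/17391 - 1818 = -31616732/17391 ≈ -1818.0)
-z = -1*(-31616732/17391) = 31616732/17391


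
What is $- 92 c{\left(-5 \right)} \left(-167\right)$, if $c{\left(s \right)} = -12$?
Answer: $-184368$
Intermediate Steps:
$- 92 c{\left(-5 \right)} \left(-167\right) = \left(-92\right) \left(-12\right) \left(-167\right) = 1104 \left(-167\right) = -184368$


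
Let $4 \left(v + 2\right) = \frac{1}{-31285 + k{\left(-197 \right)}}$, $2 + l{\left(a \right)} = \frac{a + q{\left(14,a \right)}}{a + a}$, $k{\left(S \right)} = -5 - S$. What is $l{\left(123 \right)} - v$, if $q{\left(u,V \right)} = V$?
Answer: $\frac{124373}{124372} \approx 1.0$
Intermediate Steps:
$l{\left(a \right)} = -1$ ($l{\left(a \right)} = -2 + \frac{a + a}{a + a} = -2 + \frac{2 a}{2 a} = -2 + 2 a \frac{1}{2 a} = -2 + 1 = -1$)
$v = - \frac{248745}{124372}$ ($v = -2 + \frac{1}{4 \left(-31285 - -192\right)} = -2 + \frac{1}{4 \left(-31285 + \left(-5 + 197\right)\right)} = -2 + \frac{1}{4 \left(-31285 + 192\right)} = -2 + \frac{1}{4 \left(-31093\right)} = -2 + \frac{1}{4} \left(- \frac{1}{31093}\right) = -2 - \frac{1}{124372} = - \frac{248745}{124372} \approx -2.0$)
$l{\left(123 \right)} - v = -1 - - \frac{248745}{124372} = -1 + \frac{248745}{124372} = \frac{124373}{124372}$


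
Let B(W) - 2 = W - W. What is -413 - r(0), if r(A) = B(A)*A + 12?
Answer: -425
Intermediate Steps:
B(W) = 2 (B(W) = 2 + (W - W) = 2 + 0 = 2)
r(A) = 12 + 2*A (r(A) = 2*A + 12 = 12 + 2*A)
-413 - r(0) = -413 - (12 + 2*0) = -413 - (12 + 0) = -413 - 1*12 = -413 - 12 = -425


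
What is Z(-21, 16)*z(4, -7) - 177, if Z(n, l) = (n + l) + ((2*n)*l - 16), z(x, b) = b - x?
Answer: 7446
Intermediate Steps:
Z(n, l) = -16 + l + n + 2*l*n (Z(n, l) = (l + n) + (2*l*n - 16) = (l + n) + (-16 + 2*l*n) = -16 + l + n + 2*l*n)
Z(-21, 16)*z(4, -7) - 177 = (-16 + 16 - 21 + 2*16*(-21))*(-7 - 1*4) - 177 = (-16 + 16 - 21 - 672)*(-7 - 4) - 177 = -693*(-11) - 177 = 7623 - 177 = 7446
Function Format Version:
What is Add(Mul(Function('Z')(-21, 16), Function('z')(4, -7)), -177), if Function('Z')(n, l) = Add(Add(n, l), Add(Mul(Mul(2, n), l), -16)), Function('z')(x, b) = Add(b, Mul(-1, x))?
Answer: 7446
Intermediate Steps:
Function('Z')(n, l) = Add(-16, l, n, Mul(2, l, n)) (Function('Z')(n, l) = Add(Add(l, n), Add(Mul(2, l, n), -16)) = Add(Add(l, n), Add(-16, Mul(2, l, n))) = Add(-16, l, n, Mul(2, l, n)))
Add(Mul(Function('Z')(-21, 16), Function('z')(4, -7)), -177) = Add(Mul(Add(-16, 16, -21, Mul(2, 16, -21)), Add(-7, Mul(-1, 4))), -177) = Add(Mul(Add(-16, 16, -21, -672), Add(-7, -4)), -177) = Add(Mul(-693, -11), -177) = Add(7623, -177) = 7446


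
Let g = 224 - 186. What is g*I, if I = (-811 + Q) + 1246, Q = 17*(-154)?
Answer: -82954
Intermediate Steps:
g = 38
Q = -2618
I = -2183 (I = (-811 - 2618) + 1246 = -3429 + 1246 = -2183)
g*I = 38*(-2183) = -82954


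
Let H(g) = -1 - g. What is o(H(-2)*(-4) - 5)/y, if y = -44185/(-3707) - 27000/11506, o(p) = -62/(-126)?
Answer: 5463781/106293915 ≈ 0.051403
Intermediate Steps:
o(p) = 31/63 (o(p) = -62*(-1/126) = 31/63)
y = 1687205/176251 (y = -44185*(-1/3707) - 27000*1/11506 = 44185/3707 - 13500/5753 = 1687205/176251 ≈ 9.5727)
o(H(-2)*(-4) - 5)/y = 31/(63*(1687205/176251)) = (31/63)*(176251/1687205) = 5463781/106293915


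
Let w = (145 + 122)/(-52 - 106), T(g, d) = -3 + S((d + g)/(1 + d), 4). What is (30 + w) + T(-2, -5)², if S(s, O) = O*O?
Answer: 31175/158 ≈ 197.31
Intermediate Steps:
S(s, O) = O²
T(g, d) = 13 (T(g, d) = -3 + 4² = -3 + 16 = 13)
w = -267/158 (w = 267/(-158) = 267*(-1/158) = -267/158 ≈ -1.6899)
(30 + w) + T(-2, -5)² = (30 - 267/158) + 13² = 4473/158 + 169 = 31175/158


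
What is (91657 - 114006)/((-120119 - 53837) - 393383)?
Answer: 22349/567339 ≈ 0.039393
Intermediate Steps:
(91657 - 114006)/((-120119 - 53837) - 393383) = -22349/(-173956 - 393383) = -22349/(-567339) = -22349*(-1/567339) = 22349/567339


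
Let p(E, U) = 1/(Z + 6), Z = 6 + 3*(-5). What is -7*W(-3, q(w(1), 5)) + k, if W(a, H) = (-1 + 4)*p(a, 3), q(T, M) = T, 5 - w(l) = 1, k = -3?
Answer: 4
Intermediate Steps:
Z = -9 (Z = 6 - 15 = -9)
w(l) = 4 (w(l) = 5 - 1*1 = 5 - 1 = 4)
p(E, U) = -1/3 (p(E, U) = 1/(-9 + 6) = 1/(-3) = -1/3)
W(a, H) = -1 (W(a, H) = (-1 + 4)*(-1/3) = 3*(-1/3) = -1)
-7*W(-3, q(w(1), 5)) + k = -7*(-1) - 3 = 7 - 3 = 4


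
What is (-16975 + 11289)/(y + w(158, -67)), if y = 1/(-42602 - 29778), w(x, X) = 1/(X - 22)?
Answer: 36628188520/72469 ≈ 5.0543e+5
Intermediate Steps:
w(x, X) = 1/(-22 + X)
y = -1/72380 (y = 1/(-72380) = -1/72380 ≈ -1.3816e-5)
(-16975 + 11289)/(y + w(158, -67)) = (-16975 + 11289)/(-1/72380 + 1/(-22 - 67)) = -5686/(-1/72380 + 1/(-89)) = -5686/(-1/72380 - 1/89) = -5686/(-72469/6441820) = -5686*(-6441820/72469) = 36628188520/72469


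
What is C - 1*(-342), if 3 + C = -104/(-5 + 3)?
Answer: 391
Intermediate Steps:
C = 49 (C = -3 - 104/(-5 + 3) = -3 - 104/(-2) = -3 - ½*(-104) = -3 + 52 = 49)
C - 1*(-342) = 49 - 1*(-342) = 49 + 342 = 391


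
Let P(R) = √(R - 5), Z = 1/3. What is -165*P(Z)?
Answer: -55*I*√42 ≈ -356.44*I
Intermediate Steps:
Z = ⅓ ≈ 0.33333
P(R) = √(-5 + R)
-165*P(Z) = -165*√(-5 + ⅓) = -55*I*√42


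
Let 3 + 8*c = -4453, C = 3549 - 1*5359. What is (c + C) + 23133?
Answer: 20766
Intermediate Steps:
C = -1810 (C = 3549 - 5359 = -1810)
c = -557 (c = -3/8 + (⅛)*(-4453) = -3/8 - 4453/8 = -557)
(c + C) + 23133 = (-557 - 1810) + 23133 = -2367 + 23133 = 20766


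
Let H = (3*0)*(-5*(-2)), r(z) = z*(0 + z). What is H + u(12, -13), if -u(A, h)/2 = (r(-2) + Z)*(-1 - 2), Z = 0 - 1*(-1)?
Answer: 30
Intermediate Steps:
Z = 1 (Z = 0 + 1 = 1)
r(z) = z² (r(z) = z*z = z²)
u(A, h) = 30 (u(A, h) = -2*((-2)² + 1)*(-1 - 2) = -2*(4 + 1)*(-3) = -10*(-3) = -2*(-15) = 30)
H = 0 (H = 0*10 = 0)
H + u(12, -13) = 0 + 30 = 30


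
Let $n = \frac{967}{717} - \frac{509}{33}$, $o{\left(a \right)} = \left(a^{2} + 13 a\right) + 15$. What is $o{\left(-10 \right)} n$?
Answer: $\frac{555070}{2629} \approx 211.13$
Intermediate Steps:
$o{\left(a \right)} = 15 + a^{2} + 13 a$
$n = - \frac{111014}{7887}$ ($n = 967 \cdot \frac{1}{717} - \frac{509}{33} = \frac{967}{717} - \frac{509}{33} = - \frac{111014}{7887} \approx -14.076$)
$o{\left(-10 \right)} n = \left(15 + \left(-10\right)^{2} + 13 \left(-10\right)\right) \left(- \frac{111014}{7887}\right) = \left(15 + 100 - 130\right) \left(- \frac{111014}{7887}\right) = \left(-15\right) \left(- \frac{111014}{7887}\right) = \frac{555070}{2629}$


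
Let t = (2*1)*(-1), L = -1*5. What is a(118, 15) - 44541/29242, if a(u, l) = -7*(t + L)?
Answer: 1388317/29242 ≈ 47.477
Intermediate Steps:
L = -5
t = -2 (t = 2*(-1) = -2)
a(u, l) = 49 (a(u, l) = -7*(-2 - 5) = -7*(-7) = 49)
a(118, 15) - 44541/29242 = 49 - 44541/29242 = 1388317/29242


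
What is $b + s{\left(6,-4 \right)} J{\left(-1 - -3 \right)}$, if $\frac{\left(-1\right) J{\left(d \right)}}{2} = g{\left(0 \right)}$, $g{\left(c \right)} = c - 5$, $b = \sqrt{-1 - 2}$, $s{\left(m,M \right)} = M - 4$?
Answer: $-80 + i \sqrt{3} \approx -80.0 + 1.732 i$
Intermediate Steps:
$s{\left(m,M \right)} = -4 + M$
$b = i \sqrt{3}$ ($b = \sqrt{-3} = i \sqrt{3} \approx 1.732 i$)
$g{\left(c \right)} = -5 + c$
$J{\left(d \right)} = 10$ ($J{\left(d \right)} = - 2 \left(-5 + 0\right) = \left(-2\right) \left(-5\right) = 10$)
$b + s{\left(6,-4 \right)} J{\left(-1 - -3 \right)} = i \sqrt{3} + \left(-4 - 4\right) 10 = i \sqrt{3} - 80 = -80 + i \sqrt{3}$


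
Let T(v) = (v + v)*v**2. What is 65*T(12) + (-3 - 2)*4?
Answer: 224620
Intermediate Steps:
T(v) = 2*v**3 (T(v) = (2*v)*v**2 = 2*v**3)
65*T(12) + (-3 - 2)*4 = 65*(2*12**3) + (-3 - 2)*4 = 65*(2*1728) - 5*4 = 65*3456 - 20 = 224640 - 20 = 224620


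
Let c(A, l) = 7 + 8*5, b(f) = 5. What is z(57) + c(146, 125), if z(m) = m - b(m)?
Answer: 99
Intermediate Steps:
c(A, l) = 47 (c(A, l) = 7 + 40 = 47)
z(m) = -5 + m (z(m) = m - 1*5 = m - 5 = -5 + m)
z(57) + c(146, 125) = (-5 + 57) + 47 = 52 + 47 = 99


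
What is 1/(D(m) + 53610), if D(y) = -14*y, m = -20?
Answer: 1/53890 ≈ 1.8556e-5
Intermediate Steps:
1/(D(m) + 53610) = 1/(-14*(-20) + 53610) = 1/(280 + 53610) = 1/53890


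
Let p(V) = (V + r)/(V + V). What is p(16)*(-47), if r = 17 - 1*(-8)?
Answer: -1927/32 ≈ -60.219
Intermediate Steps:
r = 25 (r = 17 + 8 = 25)
p(V) = (25 + V)/(2*V) (p(V) = (V + 25)/(V + V) = (25 + V)/((2*V)) = (25 + V)*(1/(2*V)) = (25 + V)/(2*V))
p(16)*(-47) = ((1/2)*(25 + 16)/16)*(-47) = ((1/2)*(1/16)*41)*(-47) = (41/32)*(-47) = -1927/32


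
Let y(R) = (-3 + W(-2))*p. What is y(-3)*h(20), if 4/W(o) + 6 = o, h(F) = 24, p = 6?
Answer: -504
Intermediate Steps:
W(o) = 4/(-6 + o)
y(R) = -21 (y(R) = (-3 + 4/(-6 - 2))*6 = (-3 + 4/(-8))*6 = (-3 + 4*(-⅛))*6 = (-3 - ½)*6 = -7/2*6 = -21)
y(-3)*h(20) = -21*24 = -504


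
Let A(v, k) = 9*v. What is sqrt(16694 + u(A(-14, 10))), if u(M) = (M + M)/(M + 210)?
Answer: sqrt(16691) ≈ 129.19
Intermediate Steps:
u(M) = 2*M/(210 + M) (u(M) = (2*M)/(210 + M) = 2*M/(210 + M))
sqrt(16694 + u(A(-14, 10))) = sqrt(16694 + 2*(9*(-14))/(210 + 9*(-14))) = sqrt(16694 + 2*(-126)/(210 - 126)) = sqrt(16694 + 2*(-126)/84) = sqrt(16694 + 2*(-126)*(1/84)) = sqrt(16694 - 3) = sqrt(16691)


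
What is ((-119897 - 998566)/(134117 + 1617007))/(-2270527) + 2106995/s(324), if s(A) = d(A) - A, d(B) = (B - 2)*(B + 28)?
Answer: 69811317864369271/3744705149264758 ≈ 18.643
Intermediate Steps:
d(B) = (-2 + B)*(28 + B)
s(A) = -56 + A² + 25*A (s(A) = (-56 + A² + 26*A) - A = -56 + A² + 25*A)
((-119897 - 998566)/(134117 + 1617007))/(-2270527) + 2106995/s(324) = ((-119897 - 998566)/(134117 + 1617007))/(-2270527) + 2106995/(-56 + 324² + 25*324) = -1118463/1751124*(-1/2270527) + 2106995/(-56 + 104976 + 8100) = -1118463*1/1751124*(-1/2270527) + 2106995/113020 = -372821/583708*(-1/2270527) + 2106995*(1/113020) = 372821/1325324774116 + 421399/22604 = 69811317864369271/3744705149264758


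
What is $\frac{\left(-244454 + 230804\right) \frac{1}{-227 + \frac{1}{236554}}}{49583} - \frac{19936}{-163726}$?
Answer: $\frac{26804091509371708}{217959900660851653} \approx 0.12298$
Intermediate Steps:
$\frac{\left(-244454 + 230804\right) \frac{1}{-227 + \frac{1}{236554}}}{49583} - \frac{19936}{-163726} = - \frac{13650}{-227 + \frac{1}{236554}} \cdot \frac{1}{49583} - - \frac{9968}{81863} = - \frac{13650}{- \frac{53697757}{236554}} \cdot \frac{1}{49583} + \frac{9968}{81863} = \left(-13650\right) \left(- \frac{236554}{53697757}\right) \frac{1}{49583} + \frac{9968}{81863} = \frac{3228962100}{53697757} \cdot \frac{1}{49583} + \frac{9968}{81863} = \frac{3228962100}{2662495885331} + \frac{9968}{81863} = \frac{26804091509371708}{217959900660851653}$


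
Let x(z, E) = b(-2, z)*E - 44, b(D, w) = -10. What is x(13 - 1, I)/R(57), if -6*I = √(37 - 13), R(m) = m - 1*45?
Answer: -11/3 + 5*√6/18 ≈ -2.9863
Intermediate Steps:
R(m) = -45 + m (R(m) = m - 45 = -45 + m)
I = -√6/3 (I = -√(37 - 13)/6 = -√6/3 ≈ -0.81650)
x(z, E) = -44 - 10*E (x(z, E) = -10*E - 44 = -44 - 10*E)
x(13 - 1, I)/R(57) = (-44 - (-10)*√6/3)/(-45 + 57) = (-44 + 10*√6/3)/12 = (-44 + 10*√6/3)*(1/12) = -11/3 + 5*√6/18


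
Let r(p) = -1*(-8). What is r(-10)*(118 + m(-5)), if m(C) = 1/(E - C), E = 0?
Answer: 4728/5 ≈ 945.60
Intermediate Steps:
r(p) = 8
m(C) = -1/C (m(C) = 1/(0 - C) = 1/(-C) = -1/C)
r(-10)*(118 + m(-5)) = 8*(118 - 1/(-5)) = 8*(118 - 1*(-1/5)) = 8*(118 + 1/5) = 8*(591/5) = 4728/5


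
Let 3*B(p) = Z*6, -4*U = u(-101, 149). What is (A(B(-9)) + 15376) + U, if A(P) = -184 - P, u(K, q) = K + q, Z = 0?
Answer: 15180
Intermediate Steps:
U = -12 (U = -(-101 + 149)/4 = -¼*48 = -12)
B(p) = 0 (B(p) = (0*6)/3 = (⅓)*0 = 0)
(A(B(-9)) + 15376) + U = ((-184 - 1*0) + 15376) - 12 = ((-184 + 0) + 15376) - 12 = (-184 + 15376) - 12 = 15192 - 12 = 15180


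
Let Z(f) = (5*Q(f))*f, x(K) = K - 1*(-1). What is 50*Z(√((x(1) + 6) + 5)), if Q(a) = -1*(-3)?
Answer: 750*√13 ≈ 2704.2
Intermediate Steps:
Q(a) = 3
x(K) = 1 + K (x(K) = K + 1 = 1 + K)
Z(f) = 15*f (Z(f) = (5*3)*f = 15*f)
50*Z(√((x(1) + 6) + 5)) = 50*(15*√(((1 + 1) + 6) + 5)) = 50*(15*√((2 + 6) + 5)) = 50*(15*√(8 + 5)) = 50*(15*√13) = 750*√13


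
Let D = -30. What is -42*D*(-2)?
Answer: -2520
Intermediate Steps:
-42*D*(-2) = -42*(-30)*(-2) = 1260*(-2) = -2520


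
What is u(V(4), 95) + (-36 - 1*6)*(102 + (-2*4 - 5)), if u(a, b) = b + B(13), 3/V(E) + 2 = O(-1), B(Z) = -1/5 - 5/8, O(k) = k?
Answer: -145753/40 ≈ -3643.8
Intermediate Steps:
B(Z) = -33/40 (B(Z) = -1*⅕ - 5*⅛ = -⅕ - 5/8 = -33/40)
V(E) = -1 (V(E) = 3/(-2 - 1) = 3/(-3) = 3*(-⅓) = -1)
u(a, b) = -33/40 + b (u(a, b) = b - 33/40 = -33/40 + b)
u(V(4), 95) + (-36 - 1*6)*(102 + (-2*4 - 5)) = (-33/40 + 95) + (-36 - 1*6)*(102 + (-2*4 - 5)) = 3767/40 + (-36 - 6)*(102 + (-8 - 5)) = 3767/40 - 42*(102 - 13) = 3767/40 - 42*89 = 3767/40 - 3738 = -145753/40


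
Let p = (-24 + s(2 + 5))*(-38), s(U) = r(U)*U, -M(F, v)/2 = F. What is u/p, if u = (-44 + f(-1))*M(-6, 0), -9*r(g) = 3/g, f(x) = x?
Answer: -810/1387 ≈ -0.58399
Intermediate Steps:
r(g) = -1/(3*g)
M(F, v) = -2*F
s(U) = -⅓ (s(U) = (-1/(3*U))*U = -⅓)
p = 2774/3 (p = (-24 - ⅓)*(-38) = -73/3*(-38) = 2774/3 ≈ 924.67)
u = -540 (u = (-44 - 1)*(-2*(-6)) = -45*12 = -540)
u/p = -540/2774/3 = -540*3/2774 = -810/1387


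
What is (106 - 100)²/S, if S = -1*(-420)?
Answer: 3/35 ≈ 0.085714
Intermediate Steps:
S = 420
(106 - 100)²/S = (106 - 100)²/420 = 6²*(1/420) = 36*(1/420) = 3/35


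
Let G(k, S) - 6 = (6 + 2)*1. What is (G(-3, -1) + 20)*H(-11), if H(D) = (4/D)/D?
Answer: 136/121 ≈ 1.1240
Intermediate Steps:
G(k, S) = 14 (G(k, S) = 6 + (6 + 2)*1 = 6 + 8*1 = 6 + 8 = 14)
H(D) = 4/D²
(G(-3, -1) + 20)*H(-11) = (14 + 20)*(4/(-11)²) = 34*(4*(1/121)) = 34*(4/121) = 136/121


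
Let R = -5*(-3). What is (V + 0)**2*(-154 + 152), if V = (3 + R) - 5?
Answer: -338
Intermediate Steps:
R = 15
V = 13 (V = (3 + 15) - 5 = 18 - 5 = 13)
(V + 0)**2*(-154 + 152) = (13 + 0)**2*(-154 + 152) = 13**2*(-2) = 169*(-2) = -338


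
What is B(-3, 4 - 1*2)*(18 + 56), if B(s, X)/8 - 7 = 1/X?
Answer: 4440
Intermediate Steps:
B(s, X) = 56 + 8/X
B(-3, 4 - 1*2)*(18 + 56) = (56 + 8/(4 - 1*2))*(18 + 56) = (56 + 8/(4 - 2))*74 = (56 + 8/2)*74 = (56 + 8*(½))*74 = (56 + 4)*74 = 60*74 = 4440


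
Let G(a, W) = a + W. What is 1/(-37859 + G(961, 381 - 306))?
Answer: -1/36823 ≈ -2.7157e-5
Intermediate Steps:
G(a, W) = W + a
1/(-37859 + G(961, 381 - 306)) = 1/(-37859 + ((381 - 306) + 961)) = 1/(-37859 + (75 + 961)) = 1/(-37859 + 1036) = 1/(-36823) = -1/36823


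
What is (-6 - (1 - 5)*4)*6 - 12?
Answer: 48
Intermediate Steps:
(-6 - (1 - 5)*4)*6 - 12 = (-6 - (-4)*4)*6 - 12 = (-6 - 1*(-16))*6 - 12 = (-6 + 16)*6 - 12 = 10*6 - 12 = 60 - 12 = 48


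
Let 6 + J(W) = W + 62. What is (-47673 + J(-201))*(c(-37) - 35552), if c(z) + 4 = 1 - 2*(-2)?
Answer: 1699977718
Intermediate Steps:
J(W) = 56 + W (J(W) = -6 + (W + 62) = -6 + (62 + W) = 56 + W)
c(z) = 1 (c(z) = -4 + (1 - 2*(-2)) = -4 + (1 + 4) = -4 + 5 = 1)
(-47673 + J(-201))*(c(-37) - 35552) = (-47673 + (56 - 201))*(1 - 35552) = (-47673 - 145)*(-35551) = -47818*(-35551) = 1699977718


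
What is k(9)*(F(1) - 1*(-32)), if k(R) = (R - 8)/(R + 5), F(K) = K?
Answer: 33/14 ≈ 2.3571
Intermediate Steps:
k(R) = (-8 + R)/(5 + R)
k(9)*(F(1) - 1*(-32)) = ((-8 + 9)/(5 + 9))*(1 - 1*(-32)) = (1/14)*(1 + 32) = ((1/14)*1)*33 = (1/14)*33 = 33/14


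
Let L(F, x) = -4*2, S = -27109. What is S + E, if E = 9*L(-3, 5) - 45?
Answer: -27226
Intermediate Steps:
L(F, x) = -8
E = -117 (E = 9*(-8) - 45 = -72 - 45 = -117)
S + E = -27109 - 117 = -27226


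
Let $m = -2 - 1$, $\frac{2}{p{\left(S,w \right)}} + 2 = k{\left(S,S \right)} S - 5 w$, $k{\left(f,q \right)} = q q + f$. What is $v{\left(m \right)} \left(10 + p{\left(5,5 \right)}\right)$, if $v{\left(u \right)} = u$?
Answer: $- \frac{1232}{41} \approx -30.049$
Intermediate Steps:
$k{\left(f,q \right)} = f + q^{2}$ ($k{\left(f,q \right)} = q^{2} + f = f + q^{2}$)
$p{\left(S,w \right)} = \frac{2}{-2 - 5 w + S \left(S + S^{2}\right)}$ ($p{\left(S,w \right)} = \frac{2}{-2 + \left(\left(S + S^{2}\right) S - 5 w\right)} = \frac{2}{-2 + \left(S \left(S + S^{2}\right) - 5 w\right)} = \frac{2}{-2 + \left(- 5 w + S \left(S + S^{2}\right)\right)} = \frac{2}{-2 - 5 w + S \left(S + S^{2}\right)}$)
$m = -3$
$v{\left(m \right)} \left(10 + p{\left(5,5 \right)}\right) = - 3 \left(10 - \frac{2}{2 + 5 \cdot 5 - 5^{2} \left(1 + 5\right)}\right) = - 3 \left(10 - \frac{2}{2 + 25 - 25 \cdot 6}\right) = - 3 \left(10 - \frac{2}{2 + 25 - 150}\right) = - 3 \left(10 - \frac{2}{-123}\right) = - 3 \left(10 - - \frac{2}{123}\right) = - 3 \left(10 + \frac{2}{123}\right) = \left(-3\right) \frac{1232}{123} = - \frac{1232}{41}$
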